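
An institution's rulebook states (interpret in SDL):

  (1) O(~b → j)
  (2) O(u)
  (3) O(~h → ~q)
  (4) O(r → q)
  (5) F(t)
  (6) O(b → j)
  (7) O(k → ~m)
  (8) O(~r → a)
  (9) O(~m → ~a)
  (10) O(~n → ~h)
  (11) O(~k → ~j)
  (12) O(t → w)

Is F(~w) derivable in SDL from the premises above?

Premise 12 is O(t → w), but O(t) is not derivable from the premises, so it does not yield O(w).
No other premise forces O(w). An ideal world satisfying every premise can still have ~w true, so F(~w) is not derivable.

No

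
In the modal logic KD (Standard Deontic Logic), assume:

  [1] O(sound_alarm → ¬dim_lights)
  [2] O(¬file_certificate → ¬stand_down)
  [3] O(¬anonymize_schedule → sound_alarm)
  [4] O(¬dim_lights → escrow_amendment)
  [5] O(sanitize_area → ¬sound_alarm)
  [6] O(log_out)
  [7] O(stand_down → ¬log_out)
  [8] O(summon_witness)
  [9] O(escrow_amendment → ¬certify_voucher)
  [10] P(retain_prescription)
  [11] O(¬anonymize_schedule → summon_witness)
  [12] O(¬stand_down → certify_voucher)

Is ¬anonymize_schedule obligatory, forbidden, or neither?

From premise 6 we have O(log_out).
Premise 7, O(stand_down → ¬log_out), contraposes to O(log_out → ¬stand_down); with O(log_out) we get O(¬stand_down).
From O(¬stand_down) and premise 12, O(¬stand_down → certify_voucher), we obtain O(certify_voucher).
Premise 9, O(escrow_amendment → ¬certify_voucher), contraposes to O(certify_voucher → ¬escrow_amendment); with O(certify_voucher) we get O(¬escrow_amendment).
Premise 4, O(¬dim_lights → escrow_amendment), contraposes to O(¬escrow_amendment → dim_lights); with O(¬escrow_amendment) we get O(dim_lights).
Premise 1, O(sound_alarm → ¬dim_lights), contraposes to O(dim_lights → ¬sound_alarm); with O(dim_lights) we get O(¬sound_alarm).
The contrapositive of premise 3 (O(¬anonymize_schedule → sound_alarm)) is O(¬sound_alarm → anonymize_schedule), and O(¬sound_alarm) is already established, so O(anonymize_schedule).
Premises 2, 5, 8, 10, 11 do not contribute to this derivation.
Thus O(anonymize_schedule), which is F(¬anonymize_schedule): ¬anonymize_schedule is forbidden.

Forbidden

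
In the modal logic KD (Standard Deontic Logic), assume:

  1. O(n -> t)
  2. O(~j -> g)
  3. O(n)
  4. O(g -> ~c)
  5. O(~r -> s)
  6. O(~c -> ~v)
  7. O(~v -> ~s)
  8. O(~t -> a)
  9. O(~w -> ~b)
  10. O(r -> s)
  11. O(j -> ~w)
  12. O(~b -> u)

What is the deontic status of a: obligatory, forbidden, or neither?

Neither

Premise 8 is O(~t -> a), but O(~t) is not derivable from the premises, so it does not yield O(a).
No premise or chain of K-axiom applications forces O(a), and none forces O(~a). So a is neither obligatory nor forbidden under these norms.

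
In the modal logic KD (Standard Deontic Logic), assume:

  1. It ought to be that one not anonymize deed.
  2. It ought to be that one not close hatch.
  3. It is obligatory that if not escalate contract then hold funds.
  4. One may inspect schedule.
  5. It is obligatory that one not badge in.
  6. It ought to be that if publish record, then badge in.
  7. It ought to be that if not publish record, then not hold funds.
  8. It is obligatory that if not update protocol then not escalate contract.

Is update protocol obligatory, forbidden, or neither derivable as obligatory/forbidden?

From premise 5 we have O(¬badge_in).
The contrapositive of premise 6 (O(publish_record → badge_in)) is O(¬badge_in → ¬publish_record), and O(¬badge_in) is already established, so O(¬publish_record).
With premise 7, O(¬publish_record → ¬hold_funds), the K-axiom yields O(¬hold_funds).
Premise 3 is O(¬escalate_contract → hold_funds); contrapositively O(¬hold_funds → escalate_contract). Since O(¬hold_funds) holds, K gives O(escalate_contract).
Premise 8 is O(¬update_protocol → ¬escalate_contract); contrapositively O(escalate_contract → update_protocol). Since O(escalate_contract) holds, K gives O(update_protocol).
Premises 1, 2, 4 do not contribute to this derivation.
Hence update_protocol is obligatory.

Obligatory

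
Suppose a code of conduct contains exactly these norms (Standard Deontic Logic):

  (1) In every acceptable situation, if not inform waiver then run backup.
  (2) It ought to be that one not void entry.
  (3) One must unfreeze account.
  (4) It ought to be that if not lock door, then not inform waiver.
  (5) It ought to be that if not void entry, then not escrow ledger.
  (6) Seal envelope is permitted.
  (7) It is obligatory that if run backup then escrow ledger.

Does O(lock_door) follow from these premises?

From premise 2 we have O(¬void_entry).
From O(¬void_entry) and premise 5, O(¬void_entry → ¬escrow_ledger), we obtain O(¬escrow_ledger).
The contrapositive of premise 7 (O(run_backup → escrow_ledger)) is O(¬escrow_ledger → ¬run_backup), and O(¬escrow_ledger) is already established, so O(¬run_backup).
Premise 1 is O(¬inform_waiver → run_backup); contrapositively O(¬run_backup → inform_waiver). Since O(¬run_backup) holds, K gives O(inform_waiver).
The contrapositive of premise 4 (O(¬lock_door → ¬inform_waiver)) is O(inform_waiver → lock_door), and O(inform_waiver) is already established, so O(lock_door).
Premises 3, 6 do not contribute to this derivation.
So O(lock_door) follows.

Yes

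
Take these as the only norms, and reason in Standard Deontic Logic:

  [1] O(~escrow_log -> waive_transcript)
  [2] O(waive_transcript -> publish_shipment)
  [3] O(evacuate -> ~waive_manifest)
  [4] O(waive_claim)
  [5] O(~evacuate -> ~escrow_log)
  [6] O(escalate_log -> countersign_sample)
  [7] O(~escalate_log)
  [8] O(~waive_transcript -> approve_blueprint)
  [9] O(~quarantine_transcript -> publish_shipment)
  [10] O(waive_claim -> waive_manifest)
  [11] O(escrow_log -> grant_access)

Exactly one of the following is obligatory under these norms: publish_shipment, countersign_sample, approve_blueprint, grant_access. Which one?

publish_shipment

Premise 4 gives O(waive_claim).
Premise 10 is O(waive_claim -> waive_manifest); since O(waive_claim), deontic closure gives O(waive_manifest).
Premise 3, O(evacuate -> ~waive_manifest), contraposes to O(waive_manifest -> ~evacuate); with O(waive_manifest) we get O(~evacuate).
Applying K to premise 5 (O(~evacuate -> ~escrow_log)) and O(~evacuate) yields O(~escrow_log).
With premise 1, O(~escrow_log -> waive_transcript), the K-axiom yields O(waive_transcript).
Premise 2 is O(waive_transcript -> publish_shipment); since O(waive_transcript), deontic closure gives O(publish_shipment).
So O(publish_shipment) holds — publish_shipment is obligatory. None of the other listed options is made obligatory by any chain of premises.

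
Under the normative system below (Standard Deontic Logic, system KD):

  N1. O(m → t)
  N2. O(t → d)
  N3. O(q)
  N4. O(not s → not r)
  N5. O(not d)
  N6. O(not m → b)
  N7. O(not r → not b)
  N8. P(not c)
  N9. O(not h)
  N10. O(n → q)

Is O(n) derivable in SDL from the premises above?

No

Premise 10 is O(n → q); even if O(q) held, inferring O(n) would be affirming the consequent — invalid.
No other premise forces O(n). An ideal world satisfying every premise can still have n false, so O(n) is not derivable.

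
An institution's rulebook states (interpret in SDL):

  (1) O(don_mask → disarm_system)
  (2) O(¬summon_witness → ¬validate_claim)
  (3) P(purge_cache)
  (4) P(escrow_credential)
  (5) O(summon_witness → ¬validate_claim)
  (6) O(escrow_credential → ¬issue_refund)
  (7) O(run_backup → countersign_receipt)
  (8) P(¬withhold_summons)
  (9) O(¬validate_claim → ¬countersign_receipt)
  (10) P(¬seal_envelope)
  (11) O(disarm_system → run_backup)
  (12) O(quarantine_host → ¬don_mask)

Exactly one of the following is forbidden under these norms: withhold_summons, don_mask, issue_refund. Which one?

By case analysis on ¬summon_witness: premise 2 gives O(¬summon_witness → ¬validate_claim) and premise 5 gives O(summon_witness → ¬validate_claim), so O(¬validate_claim) either way.
With premise 9, O(¬validate_claim → ¬countersign_receipt), the K-axiom yields O(¬countersign_receipt).
Premise 7 is O(run_backup → countersign_receipt); contrapositively O(¬countersign_receipt → ¬run_backup). Since O(¬countersign_receipt) holds, K gives O(¬run_backup).
Premise 11 is O(disarm_system → run_backup); contrapositively O(¬run_backup → ¬disarm_system). Since O(¬run_backup) holds, K gives O(¬disarm_system).
Premise 1 is O(don_mask → disarm_system); contrapositively O(¬disarm_system → ¬don_mask). Since O(¬disarm_system) holds, K gives O(¬don_mask).
So O(¬don_mask) holds, i.e. don_mask is forbidden. None of the other listed options is forbidden under the premises.

don_mask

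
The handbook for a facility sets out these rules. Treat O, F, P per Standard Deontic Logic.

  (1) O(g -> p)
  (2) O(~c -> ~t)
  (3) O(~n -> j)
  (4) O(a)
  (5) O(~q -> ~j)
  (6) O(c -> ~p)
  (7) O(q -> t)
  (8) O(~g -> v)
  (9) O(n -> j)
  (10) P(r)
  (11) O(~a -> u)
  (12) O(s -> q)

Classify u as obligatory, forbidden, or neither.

Neither

Premise 11 is O(~a -> u), but O(~a) is not derivable from the premises, so it does not yield O(u).
No premise or chain of K-axiom applications forces O(u), and none forces O(~u). So u is neither obligatory nor forbidden under these norms.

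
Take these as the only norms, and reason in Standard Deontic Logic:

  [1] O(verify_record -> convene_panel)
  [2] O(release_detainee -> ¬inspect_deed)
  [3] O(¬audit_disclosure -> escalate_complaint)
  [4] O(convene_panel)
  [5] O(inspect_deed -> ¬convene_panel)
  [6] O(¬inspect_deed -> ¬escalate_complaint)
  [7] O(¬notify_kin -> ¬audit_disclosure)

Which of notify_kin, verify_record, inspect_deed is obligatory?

notify_kin

From premise 4 we have O(convene_panel).
The contrapositive of premise 5 (O(inspect_deed -> ¬convene_panel)) is O(convene_panel -> ¬inspect_deed), and O(convene_panel) is already established, so O(¬inspect_deed).
Applying K to premise 6 (O(¬inspect_deed -> ¬escalate_complaint)) and O(¬inspect_deed) yields O(¬escalate_complaint).
The contrapositive of premise 3 (O(¬audit_disclosure -> escalate_complaint)) is O(¬escalate_complaint -> audit_disclosure), and O(¬escalate_complaint) is already established, so O(audit_disclosure).
The contrapositive of premise 7 (O(¬notify_kin -> ¬audit_disclosure)) is O(audit_disclosure -> notify_kin), and O(audit_disclosure) is already established, so O(notify_kin).
So O(notify_kin) holds — notify_kin is obligatory. None of the other listed options is made obligatory by any chain of premises.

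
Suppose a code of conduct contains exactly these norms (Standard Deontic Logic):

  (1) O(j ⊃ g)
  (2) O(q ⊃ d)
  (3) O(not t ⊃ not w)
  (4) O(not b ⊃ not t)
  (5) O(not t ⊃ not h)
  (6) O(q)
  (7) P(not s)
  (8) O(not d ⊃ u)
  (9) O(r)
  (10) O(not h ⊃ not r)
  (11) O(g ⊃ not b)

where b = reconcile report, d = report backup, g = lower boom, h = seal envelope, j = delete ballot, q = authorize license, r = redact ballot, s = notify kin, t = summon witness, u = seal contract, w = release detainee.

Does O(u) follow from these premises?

No

Premise 8 is O(not d ⊃ u), but O(not d) is not derivable from the premises, so it does not yield O(u).
No other premise forces O(u). An ideal world satisfying every premise can still have u false, so O(u) is not derivable.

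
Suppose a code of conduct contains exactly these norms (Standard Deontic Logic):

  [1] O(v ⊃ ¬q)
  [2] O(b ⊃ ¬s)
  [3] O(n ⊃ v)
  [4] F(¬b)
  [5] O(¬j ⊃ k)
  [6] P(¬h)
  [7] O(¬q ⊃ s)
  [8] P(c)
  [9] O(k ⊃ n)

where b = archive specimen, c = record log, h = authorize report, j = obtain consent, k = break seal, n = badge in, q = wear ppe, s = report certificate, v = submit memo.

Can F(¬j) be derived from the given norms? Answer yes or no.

Yes

Premise 4 is F(¬b), i.e. O(b).
With premise 2, O(b ⊃ ¬s), the K-axiom yields O(¬s).
Premise 7, O(¬q ⊃ s), contraposes to O(¬s ⊃ q); with O(¬s) we get O(q).
The contrapositive of premise 1 (O(v ⊃ ¬q)) is O(q ⊃ ¬v), and O(q) is already established, so O(¬v).
Premise 3 is O(n ⊃ v); contrapositively O(¬v ⊃ ¬n). Since O(¬v) holds, K gives O(¬n).
Premise 9 is O(k ⊃ n); contrapositively O(¬n ⊃ ¬k). Since O(¬n) holds, K gives O(¬k).
Premise 5 is O(¬j ⊃ k); contrapositively O(¬k ⊃ j). Since O(¬k) holds, K gives O(j).
Premises 6, 8 do not contribute to this derivation.
So O(j) holds, i.e. F(¬j). The claim follows.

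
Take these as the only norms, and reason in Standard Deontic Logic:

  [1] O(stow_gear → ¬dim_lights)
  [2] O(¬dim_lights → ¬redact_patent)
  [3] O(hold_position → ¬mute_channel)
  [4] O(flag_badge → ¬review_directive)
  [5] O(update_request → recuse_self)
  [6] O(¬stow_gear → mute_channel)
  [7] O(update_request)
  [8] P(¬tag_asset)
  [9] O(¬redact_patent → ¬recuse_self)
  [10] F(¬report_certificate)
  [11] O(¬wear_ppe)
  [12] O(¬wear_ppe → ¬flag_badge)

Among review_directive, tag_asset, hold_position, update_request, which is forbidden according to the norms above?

hold_position

Premise 7 states O(update_request) outright.
From O(update_request) and premise 5, O(update_request → recuse_self), we obtain O(recuse_self).
Premise 9, O(¬redact_patent → ¬recuse_self), contraposes to O(recuse_self → redact_patent); with O(recuse_self) we get O(redact_patent).
Premise 2, O(¬dim_lights → ¬redact_patent), contraposes to O(redact_patent → dim_lights); with O(redact_patent) we get O(dim_lights).
The contrapositive of premise 1 (O(stow_gear → ¬dim_lights)) is O(dim_lights → ¬stow_gear), and O(dim_lights) is already established, so O(¬stow_gear).
Premise 6 is O(¬stow_gear → mute_channel); since O(¬stow_gear), deontic closure gives O(mute_channel).
The contrapositive of premise 3 (O(hold_position → ¬mute_channel)) is O(mute_channel → ¬hold_position), and O(mute_channel) is already established, so O(¬hold_position).
So O(¬hold_position) holds, i.e. hold_position is forbidden. None of the other listed options is forbidden under the premises.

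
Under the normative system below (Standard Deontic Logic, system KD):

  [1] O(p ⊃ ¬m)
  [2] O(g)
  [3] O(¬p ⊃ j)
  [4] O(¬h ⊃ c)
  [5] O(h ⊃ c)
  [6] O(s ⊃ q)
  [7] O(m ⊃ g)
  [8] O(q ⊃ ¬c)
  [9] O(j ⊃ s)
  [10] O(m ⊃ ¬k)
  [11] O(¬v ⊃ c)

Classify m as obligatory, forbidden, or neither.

Premises 5 and 4 are O(h ⊃ c) and O(¬h ⊃ c); every ideal world satisfies h or ¬h, so in either case c holds — hence O(c).
Premise 8 is O(q ⊃ ¬c); contrapositively O(c ⊃ ¬q). Since O(c) holds, K gives O(¬q).
Premise 6, O(s ⊃ q), contraposes to O(¬q ⊃ ¬s); with O(¬q) we get O(¬s).
Premise 9, O(j ⊃ s), contraposes to O(¬s ⊃ ¬j); with O(¬s) we get O(¬j).
The contrapositive of premise 3 (O(¬p ⊃ j)) is O(¬j ⊃ p), and O(¬j) is already established, so O(p).
With premise 1, O(p ⊃ ¬m), the K-axiom yields O(¬m).
Premises 2, 7, 10, 11 do not contribute to this derivation.
Thus O(¬m), which is F(m): m is forbidden.

Forbidden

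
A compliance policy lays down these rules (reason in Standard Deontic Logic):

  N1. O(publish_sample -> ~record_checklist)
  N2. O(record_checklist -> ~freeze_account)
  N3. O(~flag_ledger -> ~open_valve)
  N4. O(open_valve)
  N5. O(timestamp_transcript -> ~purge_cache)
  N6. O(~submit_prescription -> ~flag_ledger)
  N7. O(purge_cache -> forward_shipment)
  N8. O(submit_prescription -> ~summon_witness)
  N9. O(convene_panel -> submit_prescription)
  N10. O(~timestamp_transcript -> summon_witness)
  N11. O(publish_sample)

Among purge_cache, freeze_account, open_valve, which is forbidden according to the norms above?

From premise 4 we have O(open_valve).
Premise 3, O(~flag_ledger -> ~open_valve), contraposes to O(open_valve -> flag_ledger); with O(open_valve) we get O(flag_ledger).
Premise 6, O(~submit_prescription -> ~flag_ledger), contraposes to O(flag_ledger -> submit_prescription); with O(flag_ledger) we get O(submit_prescription).
From O(submit_prescription) and premise 8, O(submit_prescription -> ~summon_witness), we obtain O(~summon_witness).
Premise 10, O(~timestamp_transcript -> summon_witness), contraposes to O(~summon_witness -> timestamp_transcript); with O(~summon_witness) we get O(timestamp_transcript).
From O(timestamp_transcript) and premise 5, O(timestamp_transcript -> ~purge_cache), we obtain O(~purge_cache).
So O(~purge_cache) holds, i.e. purge_cache is forbidden. None of the other listed options is forbidden under the premises.

purge_cache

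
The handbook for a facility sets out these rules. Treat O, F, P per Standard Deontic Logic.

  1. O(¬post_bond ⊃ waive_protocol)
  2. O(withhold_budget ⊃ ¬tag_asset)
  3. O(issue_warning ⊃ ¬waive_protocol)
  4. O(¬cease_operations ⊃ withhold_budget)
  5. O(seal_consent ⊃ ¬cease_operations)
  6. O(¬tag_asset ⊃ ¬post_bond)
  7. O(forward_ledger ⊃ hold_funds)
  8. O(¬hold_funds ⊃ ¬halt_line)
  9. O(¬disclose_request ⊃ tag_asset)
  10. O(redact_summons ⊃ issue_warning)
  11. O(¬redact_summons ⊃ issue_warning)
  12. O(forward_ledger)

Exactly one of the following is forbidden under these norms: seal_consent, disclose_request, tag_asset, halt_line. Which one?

Premises 10 and 11 cover both cases: O(redact_summons ⊃ issue_warning) and O(¬redact_summons ⊃ issue_warning). Since redact_summons ∨ ¬redact_summons is a tautology, O(issue_warning) follows.
Applying K to premise 3 (O(issue_warning ⊃ ¬waive_protocol)) and O(issue_warning) yields O(¬waive_protocol).
Premise 1, O(¬post_bond ⊃ waive_protocol), contraposes to O(¬waive_protocol ⊃ post_bond); with O(¬waive_protocol) we get O(post_bond).
Premise 6 is O(¬tag_asset ⊃ ¬post_bond); contrapositively O(post_bond ⊃ tag_asset). Since O(post_bond) holds, K gives O(tag_asset).
The contrapositive of premise 2 (O(withhold_budget ⊃ ¬tag_asset)) is O(tag_asset ⊃ ¬withhold_budget), and O(tag_asset) is already established, so O(¬withhold_budget).
Premise 4, O(¬cease_operations ⊃ withhold_budget), contraposes to O(¬withhold_budget ⊃ cease_operations); with O(¬withhold_budget) we get O(cease_operations).
The contrapositive of premise 5 (O(seal_consent ⊃ ¬cease_operations)) is O(cease_operations ⊃ ¬seal_consent), and O(cease_operations) is already established, so O(¬seal_consent).
So O(¬seal_consent) holds, i.e. seal_consent is forbidden. None of the other listed options is forbidden under the premises.

seal_consent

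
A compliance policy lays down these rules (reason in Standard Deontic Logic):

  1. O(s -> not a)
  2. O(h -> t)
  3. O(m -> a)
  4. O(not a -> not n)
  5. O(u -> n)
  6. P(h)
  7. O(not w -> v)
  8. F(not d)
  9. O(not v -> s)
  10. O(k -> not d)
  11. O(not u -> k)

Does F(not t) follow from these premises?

Premise 2 is O(h -> t), but O(h) is not derivable from the premises (the permission P(h) asserts only not O(not h), not O(h)), so it does not yield O(t).
No other premise forces O(t). An ideal world satisfying every premise can still have not t true, so F(not t) is not derivable.

No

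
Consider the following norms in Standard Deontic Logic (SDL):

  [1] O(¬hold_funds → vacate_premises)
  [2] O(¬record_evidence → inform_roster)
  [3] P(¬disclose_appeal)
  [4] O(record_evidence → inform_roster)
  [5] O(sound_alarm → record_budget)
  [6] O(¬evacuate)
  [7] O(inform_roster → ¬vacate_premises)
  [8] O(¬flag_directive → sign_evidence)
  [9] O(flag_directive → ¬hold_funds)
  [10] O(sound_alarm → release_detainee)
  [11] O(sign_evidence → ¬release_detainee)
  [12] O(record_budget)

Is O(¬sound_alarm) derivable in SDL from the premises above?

Premises 2 and 4 cover both cases: O(¬record_evidence → inform_roster) and O(record_evidence → inform_roster). Since ¬record_evidence ∨ record_evidence is a tautology, O(inform_roster) follows.
With premise 7, O(inform_roster → ¬vacate_premises), the K-axiom yields O(¬vacate_premises).
The contrapositive of premise 1 (O(¬hold_funds → vacate_premises)) is O(¬vacate_premises → hold_funds), and O(¬vacate_premises) is already established, so O(hold_funds).
The contrapositive of premise 9 (O(flag_directive → ¬hold_funds)) is O(hold_funds → ¬flag_directive), and O(hold_funds) is already established, so O(¬flag_directive).
With premise 8, O(¬flag_directive → sign_evidence), the K-axiom yields O(sign_evidence).
From O(sign_evidence) and premise 11, O(sign_evidence → ¬release_detainee), we obtain O(¬release_detainee).
Premise 10, O(sound_alarm → release_detainee), contraposes to O(¬release_detainee → ¬sound_alarm); with O(¬release_detainee) we get O(¬sound_alarm).
Premises 3, 5, 6, 12 do not contribute to this derivation.
So O(¬sound_alarm) follows.

Yes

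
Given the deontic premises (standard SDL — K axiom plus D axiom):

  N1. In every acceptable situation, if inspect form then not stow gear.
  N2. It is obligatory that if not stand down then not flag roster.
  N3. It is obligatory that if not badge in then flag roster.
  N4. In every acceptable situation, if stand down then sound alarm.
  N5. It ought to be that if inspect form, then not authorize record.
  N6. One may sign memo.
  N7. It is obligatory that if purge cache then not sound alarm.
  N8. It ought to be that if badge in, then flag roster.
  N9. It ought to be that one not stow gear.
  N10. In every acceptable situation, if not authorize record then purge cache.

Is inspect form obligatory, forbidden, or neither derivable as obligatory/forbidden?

By case analysis on ¬badge_in: premise 3 gives O(¬badge_in → flag_roster) and premise 8 gives O(badge_in → flag_roster), so O(flag_roster) either way.
Premise 2, O(¬stand_down → ¬flag_roster), contraposes to O(flag_roster → stand_down); with O(flag_roster) we get O(stand_down).
Premise 4 is O(stand_down → sound_alarm); since O(stand_down), deontic closure gives O(sound_alarm).
Premise 7, O(purge_cache → ¬sound_alarm), contraposes to O(sound_alarm → ¬purge_cache); with O(sound_alarm) we get O(¬purge_cache).
The contrapositive of premise 10 (O(¬authorize_record → purge_cache)) is O(¬purge_cache → authorize_record), and O(¬purge_cache) is already established, so O(authorize_record).
Premise 5, O(inspect_form → ¬authorize_record), contraposes to O(authorize_record → ¬inspect_form); with O(authorize_record) we get O(¬inspect_form).
Premises 1, 6, 9 do not contribute to this derivation.
Thus O(¬inspect_form), which is F(inspect_form): inspect_form is forbidden.

Forbidden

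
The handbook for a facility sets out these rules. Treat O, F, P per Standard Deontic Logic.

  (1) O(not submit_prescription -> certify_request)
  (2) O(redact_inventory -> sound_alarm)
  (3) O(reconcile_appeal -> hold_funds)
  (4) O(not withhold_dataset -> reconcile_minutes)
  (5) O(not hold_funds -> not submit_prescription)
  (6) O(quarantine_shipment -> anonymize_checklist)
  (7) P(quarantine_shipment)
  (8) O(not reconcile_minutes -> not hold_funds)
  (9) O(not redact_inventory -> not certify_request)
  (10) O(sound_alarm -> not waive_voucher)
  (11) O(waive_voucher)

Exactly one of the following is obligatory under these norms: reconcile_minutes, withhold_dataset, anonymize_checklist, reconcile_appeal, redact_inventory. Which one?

Premise 11 gives O(waive_voucher).
Premise 10, O(sound_alarm -> not waive_voucher), contraposes to O(waive_voucher -> not sound_alarm); with O(waive_voucher) we get O(not sound_alarm).
Premise 2 is O(redact_inventory -> sound_alarm); contrapositively O(not sound_alarm -> not redact_inventory). Since O(not sound_alarm) holds, K gives O(not redact_inventory).
Premise 9 is O(not redact_inventory -> not certify_request); since O(not redact_inventory), deontic closure gives O(not certify_request).
Premise 1 is O(not submit_prescription -> certify_request); contrapositively O(not certify_request -> submit_prescription). Since O(not certify_request) holds, K gives O(submit_prescription).
Premise 5, O(not hold_funds -> not submit_prescription), contraposes to O(submit_prescription -> hold_funds); with O(submit_prescription) we get O(hold_funds).
Premise 8 is O(not reconcile_minutes -> not hold_funds); contrapositively O(hold_funds -> reconcile_minutes). Since O(hold_funds) holds, K gives O(reconcile_minutes).
So O(reconcile_minutes) holds — reconcile_minutes is obligatory. None of the other listed options is made obligatory by any chain of premises.

reconcile_minutes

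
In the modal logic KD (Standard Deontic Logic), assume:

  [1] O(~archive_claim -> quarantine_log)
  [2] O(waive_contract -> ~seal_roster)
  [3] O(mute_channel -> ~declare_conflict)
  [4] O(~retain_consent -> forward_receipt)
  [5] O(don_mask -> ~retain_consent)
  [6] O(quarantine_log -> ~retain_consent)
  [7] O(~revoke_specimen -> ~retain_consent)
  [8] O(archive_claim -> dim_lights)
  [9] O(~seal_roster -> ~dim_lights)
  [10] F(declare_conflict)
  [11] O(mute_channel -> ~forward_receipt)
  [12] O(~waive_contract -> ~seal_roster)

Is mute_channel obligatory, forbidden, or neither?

Premises 12 and 2 are O(~waive_contract -> ~seal_roster) and O(waive_contract -> ~seal_roster); every ideal world satisfies ~waive_contract or waive_contract, so in either case ~seal_roster holds — hence O(~seal_roster).
Applying K to premise 9 (O(~seal_roster -> ~dim_lights)) and O(~seal_roster) yields O(~dim_lights).
Premise 8 is O(archive_claim -> dim_lights); contrapositively O(~dim_lights -> ~archive_claim). Since O(~dim_lights) holds, K gives O(~archive_claim).
From O(~archive_claim) and premise 1, O(~archive_claim -> quarantine_log), we obtain O(quarantine_log).
Applying K to premise 6 (O(quarantine_log -> ~retain_consent)) and O(quarantine_log) yields O(~retain_consent).
Premise 4 is O(~retain_consent -> forward_receipt); since O(~retain_consent), deontic closure gives O(forward_receipt).
The contrapositive of premise 11 (O(mute_channel -> ~forward_receipt)) is O(forward_receipt -> ~mute_channel), and O(forward_receipt) is already established, so O(~mute_channel).
Premises 3, 5, 7, 10 do not contribute to this derivation.
Thus O(~mute_channel), which is F(mute_channel): mute_channel is forbidden.

Forbidden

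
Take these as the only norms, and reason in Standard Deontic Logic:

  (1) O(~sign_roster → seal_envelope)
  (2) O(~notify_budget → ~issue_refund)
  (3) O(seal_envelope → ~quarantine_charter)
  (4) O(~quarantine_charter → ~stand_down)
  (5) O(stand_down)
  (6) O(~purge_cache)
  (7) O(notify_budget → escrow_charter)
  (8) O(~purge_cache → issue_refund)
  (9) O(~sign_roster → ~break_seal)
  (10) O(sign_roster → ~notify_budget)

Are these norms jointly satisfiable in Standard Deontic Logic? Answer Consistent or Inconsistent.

Premise 5 gives O(stand_down).
Premise 4 is O(~quarantine_charter → ~stand_down); contrapositively O(stand_down → quarantine_charter). Since O(stand_down) holds, K gives O(quarantine_charter).
Premise 3, O(seal_envelope → ~quarantine_charter), contraposes to O(quarantine_charter → ~seal_envelope); with O(quarantine_charter) we get O(~seal_envelope).
Premise 1, O(~sign_roster → seal_envelope), contraposes to O(~seal_envelope → sign_roster); with O(~seal_envelope) we get O(sign_roster).
From O(sign_roster) and premise 10, O(sign_roster → ~notify_budget), we obtain O(~notify_budget).
With premise 2, O(~notify_budget → ~issue_refund), the K-axiom yields O(~issue_refund).
The contrapositive of premise 8 (O(~purge_cache → issue_refund)) is O(~issue_refund → purge_cache), and O(~issue_refund) is already established, so O(purge_cache).
But premise 6 directly asserts O(~purge_cache).
We now have both O(purge_cache) and O(~purge_cache) — purge_cache is simultaneously obligatory and forbidden, violating the D-axiom.

Inconsistent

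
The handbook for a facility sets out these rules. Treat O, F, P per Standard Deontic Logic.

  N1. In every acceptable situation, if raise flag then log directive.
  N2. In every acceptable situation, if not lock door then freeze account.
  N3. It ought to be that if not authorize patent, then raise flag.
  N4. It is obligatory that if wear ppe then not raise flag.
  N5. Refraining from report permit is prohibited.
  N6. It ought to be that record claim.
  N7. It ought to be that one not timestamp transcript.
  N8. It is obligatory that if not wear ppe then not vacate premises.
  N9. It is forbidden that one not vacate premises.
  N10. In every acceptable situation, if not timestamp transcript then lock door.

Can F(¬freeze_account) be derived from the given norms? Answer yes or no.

Premise 2 is O(¬lock_door → freeze_account), but O(¬lock_door) is not derivable from the premises, so it does not yield O(freeze_account).
No other premise forces O(freeze_account). An ideal world satisfying every premise can still have ¬freeze_account true, so F(¬freeze_account) is not derivable.

No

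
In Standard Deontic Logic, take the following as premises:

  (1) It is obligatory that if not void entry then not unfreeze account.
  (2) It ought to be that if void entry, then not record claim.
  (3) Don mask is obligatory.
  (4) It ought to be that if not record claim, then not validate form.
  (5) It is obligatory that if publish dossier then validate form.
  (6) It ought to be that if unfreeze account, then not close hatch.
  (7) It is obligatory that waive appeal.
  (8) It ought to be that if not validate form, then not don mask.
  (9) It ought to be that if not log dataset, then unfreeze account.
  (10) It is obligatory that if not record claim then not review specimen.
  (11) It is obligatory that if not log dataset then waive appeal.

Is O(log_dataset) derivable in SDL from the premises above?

Yes

From premise 3 we have O(don_mask).
The contrapositive of premise 8 (O(¬validate_form → ¬don_mask)) is O(don_mask → validate_form), and O(don_mask) is already established, so O(validate_form).
Premise 4 is O(¬record_claim → ¬validate_form); contrapositively O(validate_form → record_claim). Since O(validate_form) holds, K gives O(record_claim).
The contrapositive of premise 2 (O(void_entry → ¬record_claim)) is O(record_claim → ¬void_entry), and O(record_claim) is already established, so O(¬void_entry).
Premise 1 is O(¬void_entry → ¬unfreeze_account); since O(¬void_entry), deontic closure gives O(¬unfreeze_account).
Premise 9 is O(¬log_dataset → unfreeze_account); contrapositively O(¬unfreeze_account → log_dataset). Since O(¬unfreeze_account) holds, K gives O(log_dataset).
Premises 5, 6, 7, 10, 11 do not contribute to this derivation.
So O(log_dataset) follows.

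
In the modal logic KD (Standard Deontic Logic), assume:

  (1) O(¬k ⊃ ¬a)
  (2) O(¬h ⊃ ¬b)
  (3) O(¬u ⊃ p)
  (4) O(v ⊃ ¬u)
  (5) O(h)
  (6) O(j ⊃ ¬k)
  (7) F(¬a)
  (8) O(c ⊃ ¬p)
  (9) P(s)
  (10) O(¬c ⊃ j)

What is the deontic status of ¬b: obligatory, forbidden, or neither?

Premise 2 is O(¬h ⊃ ¬b), but O(¬h) is not derivable from the premises, so it does not yield O(¬b).
No premise or chain of K-axiom applications forces O(¬b), and none forces O(b). So ¬b is neither obligatory nor forbidden under these norms.

Neither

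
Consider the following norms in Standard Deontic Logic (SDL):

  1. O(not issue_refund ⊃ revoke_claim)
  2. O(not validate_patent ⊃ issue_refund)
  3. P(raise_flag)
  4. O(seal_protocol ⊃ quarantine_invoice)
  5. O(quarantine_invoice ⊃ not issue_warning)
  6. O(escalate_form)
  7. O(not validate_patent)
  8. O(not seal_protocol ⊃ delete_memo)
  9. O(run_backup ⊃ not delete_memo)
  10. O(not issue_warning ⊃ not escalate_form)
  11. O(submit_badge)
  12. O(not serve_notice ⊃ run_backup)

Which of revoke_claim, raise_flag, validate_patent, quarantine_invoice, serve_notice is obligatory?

From premise 6 we have O(escalate_form).
The contrapositive of premise 10 (O(not issue_warning ⊃ not escalate_form)) is O(escalate_form ⊃ issue_warning), and O(escalate_form) is already established, so O(issue_warning).
Premise 5 is O(quarantine_invoice ⊃ not issue_warning); contrapositively O(issue_warning ⊃ not quarantine_invoice). Since O(issue_warning) holds, K gives O(not quarantine_invoice).
Premise 4, O(seal_protocol ⊃ quarantine_invoice), contraposes to O(not quarantine_invoice ⊃ not seal_protocol); with O(not quarantine_invoice) we get O(not seal_protocol).
Premise 8 is O(not seal_protocol ⊃ delete_memo); since O(not seal_protocol), deontic closure gives O(delete_memo).
Premise 9, O(run_backup ⊃ not delete_memo), contraposes to O(delete_memo ⊃ not run_backup); with O(delete_memo) we get O(not run_backup).
The contrapositive of premise 12 (O(not serve_notice ⊃ run_backup)) is O(not run_backup ⊃ serve_notice), and O(not run_backup) is already established, so O(serve_notice).
So O(serve_notice) holds — serve_notice is obligatory. None of the other listed options is made obligatory by any chain of premises.

serve_notice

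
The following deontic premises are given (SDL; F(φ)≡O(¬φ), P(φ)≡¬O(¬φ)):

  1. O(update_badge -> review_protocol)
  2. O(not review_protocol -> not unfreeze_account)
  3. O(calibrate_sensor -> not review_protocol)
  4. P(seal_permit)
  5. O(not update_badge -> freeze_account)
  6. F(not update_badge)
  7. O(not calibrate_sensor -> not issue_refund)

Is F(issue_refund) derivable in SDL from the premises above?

F(not update_badge) at premise 6 means O(update_badge).
Premise 1 is O(update_badge -> review_protocol); since O(update_badge), deontic closure gives O(review_protocol).
The contrapositive of premise 3 (O(calibrate_sensor -> not review_protocol)) is O(review_protocol -> not calibrate_sensor), and O(review_protocol) is already established, so O(not calibrate_sensor).
Applying K to premise 7 (O(not calibrate_sensor -> not issue_refund)) and O(not calibrate_sensor) yields O(not issue_refund).
Premises 2, 4, 5 do not contribute to this derivation.
So O(not issue_refund) holds, i.e. F(issue_refund). The claim follows.

Yes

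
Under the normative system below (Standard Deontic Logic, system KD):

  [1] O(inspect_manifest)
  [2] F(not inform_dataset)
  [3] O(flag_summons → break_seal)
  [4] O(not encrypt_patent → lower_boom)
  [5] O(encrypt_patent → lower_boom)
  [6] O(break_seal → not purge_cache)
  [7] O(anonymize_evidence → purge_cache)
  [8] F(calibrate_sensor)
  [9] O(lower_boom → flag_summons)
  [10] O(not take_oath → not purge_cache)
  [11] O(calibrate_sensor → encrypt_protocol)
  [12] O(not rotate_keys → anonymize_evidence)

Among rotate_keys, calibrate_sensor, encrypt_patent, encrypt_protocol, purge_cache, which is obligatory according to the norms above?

rotate_keys

By case analysis on encrypt_patent: premise 5 gives O(encrypt_patent → lower_boom) and premise 4 gives O(not encrypt_patent → lower_boom), so O(lower_boom) either way.
Premise 9 is O(lower_boom → flag_summons); since O(lower_boom), deontic closure gives O(flag_summons).
From O(flag_summons) and premise 3, O(flag_summons → break_seal), we obtain O(break_seal).
Applying K to premise 6 (O(break_seal → not purge_cache)) and O(break_seal) yields O(not purge_cache).
Premise 7, O(anonymize_evidence → purge_cache), contraposes to O(not purge_cache → not anonymize_evidence); with O(not purge_cache) we get O(not anonymize_evidence).
The contrapositive of premise 12 (O(not rotate_keys → anonymize_evidence)) is O(not anonymize_evidence → rotate_keys), and O(not anonymize_evidence) is already established, so O(rotate_keys).
So O(rotate_keys) holds — rotate_keys is obligatory. None of the other listed options is made obligatory by any chain of premises.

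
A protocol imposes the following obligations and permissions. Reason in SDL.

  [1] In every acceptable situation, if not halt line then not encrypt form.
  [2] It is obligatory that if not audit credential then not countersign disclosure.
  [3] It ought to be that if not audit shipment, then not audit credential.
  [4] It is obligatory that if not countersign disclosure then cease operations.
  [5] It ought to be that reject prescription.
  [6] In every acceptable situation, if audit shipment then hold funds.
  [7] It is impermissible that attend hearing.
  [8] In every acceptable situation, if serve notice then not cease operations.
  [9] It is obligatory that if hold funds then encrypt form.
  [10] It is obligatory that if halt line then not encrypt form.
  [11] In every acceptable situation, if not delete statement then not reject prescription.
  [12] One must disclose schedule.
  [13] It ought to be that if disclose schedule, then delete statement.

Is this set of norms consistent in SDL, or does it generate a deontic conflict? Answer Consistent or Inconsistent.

Consistent

Premise 11 is O(¬delete_statement → ¬reject_prescription), but O(¬delete_statement) is not derivable from the premises, so it does not yield O(¬reject_prescription).
So O(¬reject_prescription) is not derivable, and the apparent clash with O(reject_prescription) does not arise.
A world satisfying every obligation exists (e.g. attend_hearing=false, audit_credential=false, audit_shipment=false, cease_operations=true, countersign_disclosure=false, delete_statement=true, disclose_schedule=true, encrypt_form=false, halt_line=false, hold_funds=false, reject_prescription=true, serve_notice=false); no atom is both obligatory and forbidden, so the set is consistent.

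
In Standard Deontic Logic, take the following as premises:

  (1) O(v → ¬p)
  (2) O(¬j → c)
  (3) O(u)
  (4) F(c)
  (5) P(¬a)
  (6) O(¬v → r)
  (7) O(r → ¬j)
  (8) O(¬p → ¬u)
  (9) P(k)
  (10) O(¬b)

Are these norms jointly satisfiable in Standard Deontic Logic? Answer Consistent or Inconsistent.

Inconsistent

Premise 4, F(c), is equivalent to O(¬c).
Premise 2 is O(¬j → c); contrapositively O(¬c → j). Since O(¬c) holds, K gives O(j).
The contrapositive of premise 7 (O(r → ¬j)) is O(j → ¬r), and O(j) is already established, so O(¬r).
Premise 6 is O(¬v → r); contrapositively O(¬r → v). Since O(¬r) holds, K gives O(v).
From O(v) and premise 1, O(v → ¬p), we obtain O(¬p).
From O(¬p) and premise 8, O(¬p → ¬u), we obtain O(¬u).
However, premise 3 gives O(u).
We now have both O(¬u) and O(u) — u is simultaneously obligatory and forbidden, violating the D-axiom.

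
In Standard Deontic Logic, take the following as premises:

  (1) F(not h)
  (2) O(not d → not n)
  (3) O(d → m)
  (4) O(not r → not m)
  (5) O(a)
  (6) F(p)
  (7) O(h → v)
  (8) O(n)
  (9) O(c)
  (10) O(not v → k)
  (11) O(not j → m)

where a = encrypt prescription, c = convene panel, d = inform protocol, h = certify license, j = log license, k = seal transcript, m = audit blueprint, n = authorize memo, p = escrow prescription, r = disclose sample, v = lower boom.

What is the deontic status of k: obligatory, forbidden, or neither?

Premise 10 is O(not v → k), but O(not v) is not derivable from the premises, so it does not yield O(k).
No premise or chain of K-axiom applications forces O(k), and none forces O(not k). So k is neither obligatory nor forbidden under these norms.

Neither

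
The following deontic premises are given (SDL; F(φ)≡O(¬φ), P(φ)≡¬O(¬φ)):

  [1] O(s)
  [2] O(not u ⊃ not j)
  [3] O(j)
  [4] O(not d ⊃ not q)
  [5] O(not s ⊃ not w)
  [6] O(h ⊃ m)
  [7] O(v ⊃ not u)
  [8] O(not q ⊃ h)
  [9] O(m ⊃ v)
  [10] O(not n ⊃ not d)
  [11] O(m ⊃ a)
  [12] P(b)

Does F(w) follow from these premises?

Premise 5 is O(not s ⊃ not w), but O(not s) is not derivable from the premises, so it does not yield O(not w).
No other premise forces O(not w). An ideal world satisfying every premise can still have w true, so F(w) is not derivable.

No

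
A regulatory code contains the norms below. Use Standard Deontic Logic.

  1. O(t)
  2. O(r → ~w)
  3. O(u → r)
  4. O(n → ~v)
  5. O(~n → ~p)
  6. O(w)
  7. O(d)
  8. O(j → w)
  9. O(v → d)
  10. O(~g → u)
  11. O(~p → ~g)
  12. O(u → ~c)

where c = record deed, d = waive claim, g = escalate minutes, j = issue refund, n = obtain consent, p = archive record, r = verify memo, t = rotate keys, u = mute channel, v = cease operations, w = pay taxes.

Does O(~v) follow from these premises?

Premise 6 gives O(w).
Premise 2 is O(r → ~w); contrapositively O(w → ~r). Since O(w) holds, K gives O(~r).
Premise 3, O(u → r), contraposes to O(~r → ~u); with O(~r) we get O(~u).
The contrapositive of premise 10 (O(~g → u)) is O(~u → g), and O(~u) is already established, so O(g).
The contrapositive of premise 11 (O(~p → ~g)) is O(g → p), and O(g) is already established, so O(p).
Premise 5, O(~n → ~p), contraposes to O(p → n); with O(p) we get O(n).
From O(n) and premise 4, O(n → ~v), we obtain O(~v).
Premises 1, 7, 8, 9, 12 do not contribute to this derivation.
So O(~v) follows.

Yes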